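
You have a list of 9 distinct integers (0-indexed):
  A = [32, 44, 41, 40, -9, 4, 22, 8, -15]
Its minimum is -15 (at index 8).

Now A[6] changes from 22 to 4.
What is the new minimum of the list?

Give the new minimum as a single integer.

Answer: -15

Derivation:
Old min = -15 (at index 8)
Change: A[6] 22 -> 4
Changed element was NOT the old min.
  New min = min(old_min, new_val) = min(-15, 4) = -15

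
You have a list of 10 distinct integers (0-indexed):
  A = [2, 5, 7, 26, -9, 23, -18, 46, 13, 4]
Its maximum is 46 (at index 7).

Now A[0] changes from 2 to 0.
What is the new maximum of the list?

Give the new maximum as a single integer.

Answer: 46

Derivation:
Old max = 46 (at index 7)
Change: A[0] 2 -> 0
Changed element was NOT the old max.
  New max = max(old_max, new_val) = max(46, 0) = 46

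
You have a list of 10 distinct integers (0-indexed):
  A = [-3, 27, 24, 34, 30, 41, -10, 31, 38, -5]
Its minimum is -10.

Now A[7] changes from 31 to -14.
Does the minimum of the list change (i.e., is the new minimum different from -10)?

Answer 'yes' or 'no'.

Answer: yes

Derivation:
Old min = -10
Change: A[7] 31 -> -14
Changed element was NOT the min; min changes only if -14 < -10.
New min = -14; changed? yes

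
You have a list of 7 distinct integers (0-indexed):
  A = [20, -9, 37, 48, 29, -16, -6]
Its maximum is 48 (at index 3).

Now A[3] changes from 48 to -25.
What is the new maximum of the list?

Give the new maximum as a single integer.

Old max = 48 (at index 3)
Change: A[3] 48 -> -25
Changed element WAS the max -> may need rescan.
  Max of remaining elements: 37
  New max = max(-25, 37) = 37

Answer: 37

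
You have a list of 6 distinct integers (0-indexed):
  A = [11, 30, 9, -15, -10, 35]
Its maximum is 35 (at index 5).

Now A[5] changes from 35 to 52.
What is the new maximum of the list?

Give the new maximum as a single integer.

Old max = 35 (at index 5)
Change: A[5] 35 -> 52
Changed element WAS the max -> may need rescan.
  Max of remaining elements: 30
  New max = max(52, 30) = 52

Answer: 52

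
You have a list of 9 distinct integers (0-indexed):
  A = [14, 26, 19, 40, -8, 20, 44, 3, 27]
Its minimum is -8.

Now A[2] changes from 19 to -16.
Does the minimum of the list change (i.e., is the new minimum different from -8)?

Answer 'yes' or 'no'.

Answer: yes

Derivation:
Old min = -8
Change: A[2] 19 -> -16
Changed element was NOT the min; min changes only if -16 < -8.
New min = -16; changed? yes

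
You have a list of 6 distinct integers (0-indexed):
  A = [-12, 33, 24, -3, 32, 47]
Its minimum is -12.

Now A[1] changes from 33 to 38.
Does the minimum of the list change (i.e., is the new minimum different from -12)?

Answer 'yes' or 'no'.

Answer: no

Derivation:
Old min = -12
Change: A[1] 33 -> 38
Changed element was NOT the min; min changes only if 38 < -12.
New min = -12; changed? no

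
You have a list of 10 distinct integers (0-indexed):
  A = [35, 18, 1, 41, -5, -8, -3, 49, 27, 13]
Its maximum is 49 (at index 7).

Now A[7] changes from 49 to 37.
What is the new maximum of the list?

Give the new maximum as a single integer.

Answer: 41

Derivation:
Old max = 49 (at index 7)
Change: A[7] 49 -> 37
Changed element WAS the max -> may need rescan.
  Max of remaining elements: 41
  New max = max(37, 41) = 41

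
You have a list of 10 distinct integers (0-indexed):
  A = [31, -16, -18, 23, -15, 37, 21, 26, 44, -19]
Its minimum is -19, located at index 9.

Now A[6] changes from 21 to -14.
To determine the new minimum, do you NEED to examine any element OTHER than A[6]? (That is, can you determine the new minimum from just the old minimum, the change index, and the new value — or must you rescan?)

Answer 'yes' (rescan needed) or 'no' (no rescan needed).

Answer: no

Derivation:
Old min = -19 at index 9
Change at index 6: 21 -> -14
Index 6 was NOT the min. New min = min(-19, -14). No rescan of other elements needed.
Needs rescan: no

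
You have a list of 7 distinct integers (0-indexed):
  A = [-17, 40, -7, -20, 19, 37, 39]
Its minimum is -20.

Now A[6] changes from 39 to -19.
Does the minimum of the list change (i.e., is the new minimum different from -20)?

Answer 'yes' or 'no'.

Old min = -20
Change: A[6] 39 -> -19
Changed element was NOT the min; min changes only if -19 < -20.
New min = -20; changed? no

Answer: no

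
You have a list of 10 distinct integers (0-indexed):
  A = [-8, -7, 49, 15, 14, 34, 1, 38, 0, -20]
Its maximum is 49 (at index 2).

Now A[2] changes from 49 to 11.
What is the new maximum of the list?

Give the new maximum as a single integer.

Old max = 49 (at index 2)
Change: A[2] 49 -> 11
Changed element WAS the max -> may need rescan.
  Max of remaining elements: 38
  New max = max(11, 38) = 38

Answer: 38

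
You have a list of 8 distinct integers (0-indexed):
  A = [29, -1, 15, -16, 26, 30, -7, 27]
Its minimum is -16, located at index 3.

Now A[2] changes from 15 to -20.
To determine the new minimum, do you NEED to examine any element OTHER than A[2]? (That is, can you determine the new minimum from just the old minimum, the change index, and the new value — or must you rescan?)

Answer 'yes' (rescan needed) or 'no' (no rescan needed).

Answer: no

Derivation:
Old min = -16 at index 3
Change at index 2: 15 -> -20
Index 2 was NOT the min. New min = min(-16, -20). No rescan of other elements needed.
Needs rescan: no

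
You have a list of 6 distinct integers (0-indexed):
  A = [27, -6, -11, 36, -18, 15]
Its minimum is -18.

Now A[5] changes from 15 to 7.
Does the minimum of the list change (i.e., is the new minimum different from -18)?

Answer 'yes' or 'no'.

Old min = -18
Change: A[5] 15 -> 7
Changed element was NOT the min; min changes only if 7 < -18.
New min = -18; changed? no

Answer: no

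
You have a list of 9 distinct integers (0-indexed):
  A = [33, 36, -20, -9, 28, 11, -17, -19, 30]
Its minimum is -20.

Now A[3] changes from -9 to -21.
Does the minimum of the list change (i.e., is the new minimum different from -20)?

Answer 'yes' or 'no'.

Old min = -20
Change: A[3] -9 -> -21
Changed element was NOT the min; min changes only if -21 < -20.
New min = -21; changed? yes

Answer: yes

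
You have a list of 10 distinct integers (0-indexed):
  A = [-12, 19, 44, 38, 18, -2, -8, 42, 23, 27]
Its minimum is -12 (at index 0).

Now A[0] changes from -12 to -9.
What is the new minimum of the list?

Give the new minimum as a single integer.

Old min = -12 (at index 0)
Change: A[0] -12 -> -9
Changed element WAS the min. Need to check: is -9 still <= all others?
  Min of remaining elements: -8
  New min = min(-9, -8) = -9

Answer: -9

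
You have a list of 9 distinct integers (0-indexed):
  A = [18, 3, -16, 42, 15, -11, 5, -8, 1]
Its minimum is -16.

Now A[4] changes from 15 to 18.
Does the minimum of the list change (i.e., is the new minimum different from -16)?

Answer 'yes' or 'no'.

Old min = -16
Change: A[4] 15 -> 18
Changed element was NOT the min; min changes only if 18 < -16.
New min = -16; changed? no

Answer: no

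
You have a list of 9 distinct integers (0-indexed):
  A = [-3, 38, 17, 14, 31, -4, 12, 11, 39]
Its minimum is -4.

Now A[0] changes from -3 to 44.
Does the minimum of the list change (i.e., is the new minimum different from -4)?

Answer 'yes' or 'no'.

Answer: no

Derivation:
Old min = -4
Change: A[0] -3 -> 44
Changed element was NOT the min; min changes only if 44 < -4.
New min = -4; changed? no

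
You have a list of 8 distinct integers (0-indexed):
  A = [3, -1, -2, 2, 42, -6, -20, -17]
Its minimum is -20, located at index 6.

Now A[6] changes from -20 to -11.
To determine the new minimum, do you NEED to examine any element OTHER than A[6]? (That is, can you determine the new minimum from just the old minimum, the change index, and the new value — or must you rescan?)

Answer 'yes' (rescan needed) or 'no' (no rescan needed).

Old min = -20 at index 6
Change at index 6: -20 -> -11
Index 6 WAS the min and new value -11 > old min -20. Must rescan other elements to find the new min.
Needs rescan: yes

Answer: yes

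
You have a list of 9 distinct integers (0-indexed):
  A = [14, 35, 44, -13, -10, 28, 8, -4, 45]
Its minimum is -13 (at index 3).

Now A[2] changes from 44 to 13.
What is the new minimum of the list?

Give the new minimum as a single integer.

Answer: -13

Derivation:
Old min = -13 (at index 3)
Change: A[2] 44 -> 13
Changed element was NOT the old min.
  New min = min(old_min, new_val) = min(-13, 13) = -13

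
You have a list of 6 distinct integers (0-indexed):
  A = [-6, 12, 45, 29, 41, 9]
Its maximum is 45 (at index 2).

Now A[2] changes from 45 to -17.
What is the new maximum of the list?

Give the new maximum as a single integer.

Answer: 41

Derivation:
Old max = 45 (at index 2)
Change: A[2] 45 -> -17
Changed element WAS the max -> may need rescan.
  Max of remaining elements: 41
  New max = max(-17, 41) = 41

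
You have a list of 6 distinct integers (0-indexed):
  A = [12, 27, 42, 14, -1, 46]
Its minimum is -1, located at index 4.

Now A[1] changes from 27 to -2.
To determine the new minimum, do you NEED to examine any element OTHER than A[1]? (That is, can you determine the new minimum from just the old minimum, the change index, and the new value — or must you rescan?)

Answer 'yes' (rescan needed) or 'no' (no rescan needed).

Answer: no

Derivation:
Old min = -1 at index 4
Change at index 1: 27 -> -2
Index 1 was NOT the min. New min = min(-1, -2). No rescan of other elements needed.
Needs rescan: no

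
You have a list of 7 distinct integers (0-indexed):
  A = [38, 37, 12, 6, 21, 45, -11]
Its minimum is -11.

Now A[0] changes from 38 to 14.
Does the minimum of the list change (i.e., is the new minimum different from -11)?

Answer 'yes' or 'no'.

Old min = -11
Change: A[0] 38 -> 14
Changed element was NOT the min; min changes only if 14 < -11.
New min = -11; changed? no

Answer: no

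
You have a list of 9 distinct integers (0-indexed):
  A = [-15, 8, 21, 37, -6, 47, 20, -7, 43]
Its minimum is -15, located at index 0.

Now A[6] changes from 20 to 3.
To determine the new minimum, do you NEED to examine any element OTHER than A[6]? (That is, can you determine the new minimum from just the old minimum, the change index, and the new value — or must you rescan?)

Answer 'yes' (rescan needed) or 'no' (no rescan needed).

Answer: no

Derivation:
Old min = -15 at index 0
Change at index 6: 20 -> 3
Index 6 was NOT the min. New min = min(-15, 3). No rescan of other elements needed.
Needs rescan: no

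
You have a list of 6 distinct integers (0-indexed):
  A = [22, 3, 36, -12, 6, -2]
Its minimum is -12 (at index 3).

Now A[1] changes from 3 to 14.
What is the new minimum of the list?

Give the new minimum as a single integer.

Old min = -12 (at index 3)
Change: A[1] 3 -> 14
Changed element was NOT the old min.
  New min = min(old_min, new_val) = min(-12, 14) = -12

Answer: -12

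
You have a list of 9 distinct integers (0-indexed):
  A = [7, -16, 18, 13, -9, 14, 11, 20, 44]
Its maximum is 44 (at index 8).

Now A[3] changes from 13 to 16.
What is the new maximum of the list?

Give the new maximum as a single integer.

Answer: 44

Derivation:
Old max = 44 (at index 8)
Change: A[3] 13 -> 16
Changed element was NOT the old max.
  New max = max(old_max, new_val) = max(44, 16) = 44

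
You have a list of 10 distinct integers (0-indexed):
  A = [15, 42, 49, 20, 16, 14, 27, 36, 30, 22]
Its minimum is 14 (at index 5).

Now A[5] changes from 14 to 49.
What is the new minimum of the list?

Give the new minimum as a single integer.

Old min = 14 (at index 5)
Change: A[5] 14 -> 49
Changed element WAS the min. Need to check: is 49 still <= all others?
  Min of remaining elements: 15
  New min = min(49, 15) = 15

Answer: 15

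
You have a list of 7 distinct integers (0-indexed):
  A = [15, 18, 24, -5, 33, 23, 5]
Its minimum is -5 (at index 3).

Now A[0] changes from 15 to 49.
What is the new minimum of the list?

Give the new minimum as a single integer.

Old min = -5 (at index 3)
Change: A[0] 15 -> 49
Changed element was NOT the old min.
  New min = min(old_min, new_val) = min(-5, 49) = -5

Answer: -5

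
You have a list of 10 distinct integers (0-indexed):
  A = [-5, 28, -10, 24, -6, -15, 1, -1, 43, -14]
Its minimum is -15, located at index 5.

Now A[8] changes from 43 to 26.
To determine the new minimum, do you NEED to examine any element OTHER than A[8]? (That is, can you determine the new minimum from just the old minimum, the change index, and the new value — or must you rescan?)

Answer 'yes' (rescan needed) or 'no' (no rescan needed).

Old min = -15 at index 5
Change at index 8: 43 -> 26
Index 8 was NOT the min. New min = min(-15, 26). No rescan of other elements needed.
Needs rescan: no

Answer: no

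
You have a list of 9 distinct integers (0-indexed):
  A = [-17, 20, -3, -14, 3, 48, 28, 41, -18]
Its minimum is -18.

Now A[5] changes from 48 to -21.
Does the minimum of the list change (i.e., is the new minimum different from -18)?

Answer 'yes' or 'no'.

Answer: yes

Derivation:
Old min = -18
Change: A[5] 48 -> -21
Changed element was NOT the min; min changes only if -21 < -18.
New min = -21; changed? yes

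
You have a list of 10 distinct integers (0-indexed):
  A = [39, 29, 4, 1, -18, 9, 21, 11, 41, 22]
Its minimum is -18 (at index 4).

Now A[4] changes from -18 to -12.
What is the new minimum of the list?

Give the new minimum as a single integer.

Answer: -12

Derivation:
Old min = -18 (at index 4)
Change: A[4] -18 -> -12
Changed element WAS the min. Need to check: is -12 still <= all others?
  Min of remaining elements: 1
  New min = min(-12, 1) = -12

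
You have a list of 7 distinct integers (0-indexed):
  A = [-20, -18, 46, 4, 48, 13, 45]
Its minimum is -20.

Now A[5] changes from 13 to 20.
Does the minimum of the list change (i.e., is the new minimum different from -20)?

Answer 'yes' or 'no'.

Answer: no

Derivation:
Old min = -20
Change: A[5] 13 -> 20
Changed element was NOT the min; min changes only if 20 < -20.
New min = -20; changed? no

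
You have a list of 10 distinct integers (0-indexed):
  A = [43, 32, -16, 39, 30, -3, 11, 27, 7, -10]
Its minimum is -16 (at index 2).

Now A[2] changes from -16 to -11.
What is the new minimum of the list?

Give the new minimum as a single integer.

Old min = -16 (at index 2)
Change: A[2] -16 -> -11
Changed element WAS the min. Need to check: is -11 still <= all others?
  Min of remaining elements: -10
  New min = min(-11, -10) = -11

Answer: -11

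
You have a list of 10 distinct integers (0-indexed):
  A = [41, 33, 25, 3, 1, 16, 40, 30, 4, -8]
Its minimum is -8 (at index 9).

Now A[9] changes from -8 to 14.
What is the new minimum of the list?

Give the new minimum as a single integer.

Answer: 1

Derivation:
Old min = -8 (at index 9)
Change: A[9] -8 -> 14
Changed element WAS the min. Need to check: is 14 still <= all others?
  Min of remaining elements: 1
  New min = min(14, 1) = 1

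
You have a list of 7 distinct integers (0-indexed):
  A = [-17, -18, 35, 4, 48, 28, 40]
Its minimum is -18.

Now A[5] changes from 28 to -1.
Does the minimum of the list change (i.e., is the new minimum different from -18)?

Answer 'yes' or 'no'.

Old min = -18
Change: A[5] 28 -> -1
Changed element was NOT the min; min changes only if -1 < -18.
New min = -18; changed? no

Answer: no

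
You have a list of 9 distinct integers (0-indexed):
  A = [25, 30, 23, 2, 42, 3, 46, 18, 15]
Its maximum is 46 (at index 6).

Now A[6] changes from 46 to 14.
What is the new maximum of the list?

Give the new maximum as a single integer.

Old max = 46 (at index 6)
Change: A[6] 46 -> 14
Changed element WAS the max -> may need rescan.
  Max of remaining elements: 42
  New max = max(14, 42) = 42

Answer: 42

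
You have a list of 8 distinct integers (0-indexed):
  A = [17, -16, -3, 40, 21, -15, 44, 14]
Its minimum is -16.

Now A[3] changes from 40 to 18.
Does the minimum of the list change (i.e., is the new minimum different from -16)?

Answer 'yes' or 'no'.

Old min = -16
Change: A[3] 40 -> 18
Changed element was NOT the min; min changes only if 18 < -16.
New min = -16; changed? no

Answer: no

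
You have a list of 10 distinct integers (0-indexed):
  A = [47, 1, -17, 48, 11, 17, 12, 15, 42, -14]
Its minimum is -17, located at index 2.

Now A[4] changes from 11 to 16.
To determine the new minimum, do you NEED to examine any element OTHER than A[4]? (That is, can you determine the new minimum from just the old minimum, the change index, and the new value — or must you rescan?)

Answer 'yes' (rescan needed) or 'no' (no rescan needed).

Answer: no

Derivation:
Old min = -17 at index 2
Change at index 4: 11 -> 16
Index 4 was NOT the min. New min = min(-17, 16). No rescan of other elements needed.
Needs rescan: no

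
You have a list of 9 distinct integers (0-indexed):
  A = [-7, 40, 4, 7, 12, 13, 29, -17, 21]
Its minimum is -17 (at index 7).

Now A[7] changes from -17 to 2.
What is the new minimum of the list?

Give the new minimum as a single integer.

Old min = -17 (at index 7)
Change: A[7] -17 -> 2
Changed element WAS the min. Need to check: is 2 still <= all others?
  Min of remaining elements: -7
  New min = min(2, -7) = -7

Answer: -7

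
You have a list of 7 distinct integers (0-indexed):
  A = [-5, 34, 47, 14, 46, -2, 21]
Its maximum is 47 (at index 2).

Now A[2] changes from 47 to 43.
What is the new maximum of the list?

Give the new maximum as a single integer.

Answer: 46

Derivation:
Old max = 47 (at index 2)
Change: A[2] 47 -> 43
Changed element WAS the max -> may need rescan.
  Max of remaining elements: 46
  New max = max(43, 46) = 46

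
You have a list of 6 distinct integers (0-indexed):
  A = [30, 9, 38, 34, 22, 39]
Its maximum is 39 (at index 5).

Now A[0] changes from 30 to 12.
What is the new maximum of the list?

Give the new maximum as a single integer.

Old max = 39 (at index 5)
Change: A[0] 30 -> 12
Changed element was NOT the old max.
  New max = max(old_max, new_val) = max(39, 12) = 39

Answer: 39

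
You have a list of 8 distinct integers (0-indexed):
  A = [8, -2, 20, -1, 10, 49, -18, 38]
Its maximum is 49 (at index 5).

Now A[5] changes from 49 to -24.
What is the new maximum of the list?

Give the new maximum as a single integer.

Old max = 49 (at index 5)
Change: A[5] 49 -> -24
Changed element WAS the max -> may need rescan.
  Max of remaining elements: 38
  New max = max(-24, 38) = 38

Answer: 38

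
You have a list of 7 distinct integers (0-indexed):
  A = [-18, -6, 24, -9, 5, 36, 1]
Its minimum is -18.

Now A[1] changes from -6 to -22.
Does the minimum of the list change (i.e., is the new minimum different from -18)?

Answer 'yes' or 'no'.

Old min = -18
Change: A[1] -6 -> -22
Changed element was NOT the min; min changes only if -22 < -18.
New min = -22; changed? yes

Answer: yes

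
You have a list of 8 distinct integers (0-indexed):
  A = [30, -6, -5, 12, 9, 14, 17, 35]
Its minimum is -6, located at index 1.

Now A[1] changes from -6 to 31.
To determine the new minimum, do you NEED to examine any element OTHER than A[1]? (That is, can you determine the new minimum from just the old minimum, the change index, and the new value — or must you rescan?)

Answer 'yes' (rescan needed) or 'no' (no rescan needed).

Answer: yes

Derivation:
Old min = -6 at index 1
Change at index 1: -6 -> 31
Index 1 WAS the min and new value 31 > old min -6. Must rescan other elements to find the new min.
Needs rescan: yes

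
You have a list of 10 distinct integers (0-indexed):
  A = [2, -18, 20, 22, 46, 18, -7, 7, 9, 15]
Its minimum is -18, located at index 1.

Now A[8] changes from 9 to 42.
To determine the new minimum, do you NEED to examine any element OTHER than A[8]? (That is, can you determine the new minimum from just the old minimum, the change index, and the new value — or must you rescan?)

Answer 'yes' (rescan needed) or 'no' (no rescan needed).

Answer: no

Derivation:
Old min = -18 at index 1
Change at index 8: 9 -> 42
Index 8 was NOT the min. New min = min(-18, 42). No rescan of other elements needed.
Needs rescan: no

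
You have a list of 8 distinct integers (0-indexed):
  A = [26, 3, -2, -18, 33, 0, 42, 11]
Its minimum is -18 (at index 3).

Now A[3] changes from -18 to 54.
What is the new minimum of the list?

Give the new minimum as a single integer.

Old min = -18 (at index 3)
Change: A[3] -18 -> 54
Changed element WAS the min. Need to check: is 54 still <= all others?
  Min of remaining elements: -2
  New min = min(54, -2) = -2

Answer: -2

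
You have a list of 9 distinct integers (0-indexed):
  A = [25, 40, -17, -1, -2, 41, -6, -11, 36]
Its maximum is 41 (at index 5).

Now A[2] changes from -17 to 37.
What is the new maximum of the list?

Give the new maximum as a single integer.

Answer: 41

Derivation:
Old max = 41 (at index 5)
Change: A[2] -17 -> 37
Changed element was NOT the old max.
  New max = max(old_max, new_val) = max(41, 37) = 41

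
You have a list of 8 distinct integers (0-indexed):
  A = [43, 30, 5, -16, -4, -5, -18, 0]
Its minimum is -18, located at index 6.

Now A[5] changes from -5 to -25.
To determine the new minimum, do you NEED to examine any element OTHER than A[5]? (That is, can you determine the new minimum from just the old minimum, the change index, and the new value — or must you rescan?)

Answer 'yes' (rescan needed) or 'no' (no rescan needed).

Old min = -18 at index 6
Change at index 5: -5 -> -25
Index 5 was NOT the min. New min = min(-18, -25). No rescan of other elements needed.
Needs rescan: no

Answer: no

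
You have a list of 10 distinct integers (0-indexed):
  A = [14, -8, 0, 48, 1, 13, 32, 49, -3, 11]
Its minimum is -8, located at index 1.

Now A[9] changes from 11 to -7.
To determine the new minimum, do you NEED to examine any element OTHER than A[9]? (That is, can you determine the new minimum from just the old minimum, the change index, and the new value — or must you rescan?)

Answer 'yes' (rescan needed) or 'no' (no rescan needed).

Answer: no

Derivation:
Old min = -8 at index 1
Change at index 9: 11 -> -7
Index 9 was NOT the min. New min = min(-8, -7). No rescan of other elements needed.
Needs rescan: no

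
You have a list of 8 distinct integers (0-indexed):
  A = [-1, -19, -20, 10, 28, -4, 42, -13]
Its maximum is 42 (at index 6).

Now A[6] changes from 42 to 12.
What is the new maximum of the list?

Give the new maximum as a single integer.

Answer: 28

Derivation:
Old max = 42 (at index 6)
Change: A[6] 42 -> 12
Changed element WAS the max -> may need rescan.
  Max of remaining elements: 28
  New max = max(12, 28) = 28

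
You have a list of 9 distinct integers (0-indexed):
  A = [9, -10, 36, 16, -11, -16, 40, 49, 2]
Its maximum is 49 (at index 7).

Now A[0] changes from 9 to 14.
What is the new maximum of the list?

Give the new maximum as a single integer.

Old max = 49 (at index 7)
Change: A[0] 9 -> 14
Changed element was NOT the old max.
  New max = max(old_max, new_val) = max(49, 14) = 49

Answer: 49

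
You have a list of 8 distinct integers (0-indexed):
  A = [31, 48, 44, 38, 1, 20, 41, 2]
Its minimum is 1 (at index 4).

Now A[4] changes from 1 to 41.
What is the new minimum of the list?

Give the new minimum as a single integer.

Answer: 2

Derivation:
Old min = 1 (at index 4)
Change: A[4] 1 -> 41
Changed element WAS the min. Need to check: is 41 still <= all others?
  Min of remaining elements: 2
  New min = min(41, 2) = 2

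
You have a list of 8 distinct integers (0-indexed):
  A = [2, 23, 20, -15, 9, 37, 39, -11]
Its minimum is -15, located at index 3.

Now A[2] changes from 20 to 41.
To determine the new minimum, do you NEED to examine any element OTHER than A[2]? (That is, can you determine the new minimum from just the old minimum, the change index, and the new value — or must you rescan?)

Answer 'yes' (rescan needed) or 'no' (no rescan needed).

Answer: no

Derivation:
Old min = -15 at index 3
Change at index 2: 20 -> 41
Index 2 was NOT the min. New min = min(-15, 41). No rescan of other elements needed.
Needs rescan: no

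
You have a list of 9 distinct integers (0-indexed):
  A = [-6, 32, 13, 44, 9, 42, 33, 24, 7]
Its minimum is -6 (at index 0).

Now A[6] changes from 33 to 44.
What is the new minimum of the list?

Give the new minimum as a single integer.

Old min = -6 (at index 0)
Change: A[6] 33 -> 44
Changed element was NOT the old min.
  New min = min(old_min, new_val) = min(-6, 44) = -6

Answer: -6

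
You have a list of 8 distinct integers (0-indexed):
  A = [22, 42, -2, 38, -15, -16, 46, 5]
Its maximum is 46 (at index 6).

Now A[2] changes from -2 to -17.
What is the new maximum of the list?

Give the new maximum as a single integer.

Answer: 46

Derivation:
Old max = 46 (at index 6)
Change: A[2] -2 -> -17
Changed element was NOT the old max.
  New max = max(old_max, new_val) = max(46, -17) = 46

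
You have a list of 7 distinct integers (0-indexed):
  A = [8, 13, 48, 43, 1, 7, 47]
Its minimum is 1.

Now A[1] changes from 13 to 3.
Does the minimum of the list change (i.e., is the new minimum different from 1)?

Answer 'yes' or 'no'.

Answer: no

Derivation:
Old min = 1
Change: A[1] 13 -> 3
Changed element was NOT the min; min changes only if 3 < 1.
New min = 1; changed? no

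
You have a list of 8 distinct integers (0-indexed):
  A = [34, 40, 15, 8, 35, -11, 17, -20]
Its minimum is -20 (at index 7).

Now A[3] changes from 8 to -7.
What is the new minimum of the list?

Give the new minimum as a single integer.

Answer: -20

Derivation:
Old min = -20 (at index 7)
Change: A[3] 8 -> -7
Changed element was NOT the old min.
  New min = min(old_min, new_val) = min(-20, -7) = -20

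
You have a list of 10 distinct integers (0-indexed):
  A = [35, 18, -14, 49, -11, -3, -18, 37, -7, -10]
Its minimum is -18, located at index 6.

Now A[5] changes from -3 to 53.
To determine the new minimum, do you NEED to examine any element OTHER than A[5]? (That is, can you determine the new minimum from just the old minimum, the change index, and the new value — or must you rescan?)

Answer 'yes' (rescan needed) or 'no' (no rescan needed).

Answer: no

Derivation:
Old min = -18 at index 6
Change at index 5: -3 -> 53
Index 5 was NOT the min. New min = min(-18, 53). No rescan of other elements needed.
Needs rescan: no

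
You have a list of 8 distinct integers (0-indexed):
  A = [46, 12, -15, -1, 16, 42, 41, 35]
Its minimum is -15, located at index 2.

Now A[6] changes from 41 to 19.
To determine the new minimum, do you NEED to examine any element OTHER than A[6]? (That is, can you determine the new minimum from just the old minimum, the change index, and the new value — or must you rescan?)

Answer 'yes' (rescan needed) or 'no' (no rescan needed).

Old min = -15 at index 2
Change at index 6: 41 -> 19
Index 6 was NOT the min. New min = min(-15, 19). No rescan of other elements needed.
Needs rescan: no

Answer: no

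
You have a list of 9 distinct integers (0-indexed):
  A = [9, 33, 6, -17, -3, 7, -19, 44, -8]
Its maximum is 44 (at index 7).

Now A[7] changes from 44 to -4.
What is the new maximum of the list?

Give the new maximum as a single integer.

Answer: 33

Derivation:
Old max = 44 (at index 7)
Change: A[7] 44 -> -4
Changed element WAS the max -> may need rescan.
  Max of remaining elements: 33
  New max = max(-4, 33) = 33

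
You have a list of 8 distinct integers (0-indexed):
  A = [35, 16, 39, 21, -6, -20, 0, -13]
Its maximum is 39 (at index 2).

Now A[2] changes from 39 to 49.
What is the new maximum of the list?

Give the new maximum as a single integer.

Answer: 49

Derivation:
Old max = 39 (at index 2)
Change: A[2] 39 -> 49
Changed element WAS the max -> may need rescan.
  Max of remaining elements: 35
  New max = max(49, 35) = 49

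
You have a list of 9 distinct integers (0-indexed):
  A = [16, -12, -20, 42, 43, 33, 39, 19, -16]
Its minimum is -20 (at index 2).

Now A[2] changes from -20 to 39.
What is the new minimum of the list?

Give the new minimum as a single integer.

Answer: -16

Derivation:
Old min = -20 (at index 2)
Change: A[2] -20 -> 39
Changed element WAS the min. Need to check: is 39 still <= all others?
  Min of remaining elements: -16
  New min = min(39, -16) = -16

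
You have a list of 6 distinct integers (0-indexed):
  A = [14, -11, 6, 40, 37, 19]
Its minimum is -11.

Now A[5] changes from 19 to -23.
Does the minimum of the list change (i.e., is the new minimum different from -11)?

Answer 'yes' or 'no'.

Old min = -11
Change: A[5] 19 -> -23
Changed element was NOT the min; min changes only if -23 < -11.
New min = -23; changed? yes

Answer: yes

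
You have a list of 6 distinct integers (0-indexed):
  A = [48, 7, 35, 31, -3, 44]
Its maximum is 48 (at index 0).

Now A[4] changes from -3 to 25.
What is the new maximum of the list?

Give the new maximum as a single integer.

Answer: 48

Derivation:
Old max = 48 (at index 0)
Change: A[4] -3 -> 25
Changed element was NOT the old max.
  New max = max(old_max, new_val) = max(48, 25) = 48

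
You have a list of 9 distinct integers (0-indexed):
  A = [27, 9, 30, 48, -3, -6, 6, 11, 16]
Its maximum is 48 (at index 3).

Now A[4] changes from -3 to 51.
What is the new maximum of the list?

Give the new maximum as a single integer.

Old max = 48 (at index 3)
Change: A[4] -3 -> 51
Changed element was NOT the old max.
  New max = max(old_max, new_val) = max(48, 51) = 51

Answer: 51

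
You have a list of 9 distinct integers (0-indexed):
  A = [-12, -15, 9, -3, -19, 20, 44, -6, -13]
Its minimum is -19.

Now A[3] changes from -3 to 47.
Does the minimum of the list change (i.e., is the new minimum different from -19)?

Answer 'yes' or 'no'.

Old min = -19
Change: A[3] -3 -> 47
Changed element was NOT the min; min changes only if 47 < -19.
New min = -19; changed? no

Answer: no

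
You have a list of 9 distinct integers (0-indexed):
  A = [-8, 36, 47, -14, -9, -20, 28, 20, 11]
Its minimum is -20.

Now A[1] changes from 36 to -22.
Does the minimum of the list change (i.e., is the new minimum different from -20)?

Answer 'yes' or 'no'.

Answer: yes

Derivation:
Old min = -20
Change: A[1] 36 -> -22
Changed element was NOT the min; min changes only if -22 < -20.
New min = -22; changed? yes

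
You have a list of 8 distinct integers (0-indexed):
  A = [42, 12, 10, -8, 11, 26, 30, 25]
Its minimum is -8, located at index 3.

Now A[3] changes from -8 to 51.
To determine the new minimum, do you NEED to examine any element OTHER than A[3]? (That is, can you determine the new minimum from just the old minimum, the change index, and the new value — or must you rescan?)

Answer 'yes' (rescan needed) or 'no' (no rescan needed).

Answer: yes

Derivation:
Old min = -8 at index 3
Change at index 3: -8 -> 51
Index 3 WAS the min and new value 51 > old min -8. Must rescan other elements to find the new min.
Needs rescan: yes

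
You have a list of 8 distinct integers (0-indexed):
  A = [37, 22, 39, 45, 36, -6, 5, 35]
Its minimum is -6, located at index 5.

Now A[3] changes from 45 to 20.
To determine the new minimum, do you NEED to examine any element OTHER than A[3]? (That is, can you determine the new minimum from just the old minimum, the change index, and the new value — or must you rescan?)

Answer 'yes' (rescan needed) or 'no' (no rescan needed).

Old min = -6 at index 5
Change at index 3: 45 -> 20
Index 3 was NOT the min. New min = min(-6, 20). No rescan of other elements needed.
Needs rescan: no

Answer: no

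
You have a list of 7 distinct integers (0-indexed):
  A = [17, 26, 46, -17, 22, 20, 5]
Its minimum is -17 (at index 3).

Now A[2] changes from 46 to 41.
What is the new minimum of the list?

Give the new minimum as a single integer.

Old min = -17 (at index 3)
Change: A[2] 46 -> 41
Changed element was NOT the old min.
  New min = min(old_min, new_val) = min(-17, 41) = -17

Answer: -17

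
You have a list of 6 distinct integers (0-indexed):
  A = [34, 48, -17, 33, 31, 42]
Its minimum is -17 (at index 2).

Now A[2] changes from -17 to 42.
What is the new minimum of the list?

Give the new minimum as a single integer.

Old min = -17 (at index 2)
Change: A[2] -17 -> 42
Changed element WAS the min. Need to check: is 42 still <= all others?
  Min of remaining elements: 31
  New min = min(42, 31) = 31

Answer: 31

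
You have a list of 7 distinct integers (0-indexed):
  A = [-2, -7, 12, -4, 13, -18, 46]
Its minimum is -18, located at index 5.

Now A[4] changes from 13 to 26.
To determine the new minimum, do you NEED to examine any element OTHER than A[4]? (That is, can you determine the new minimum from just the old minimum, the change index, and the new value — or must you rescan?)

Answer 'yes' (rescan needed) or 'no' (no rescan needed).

Old min = -18 at index 5
Change at index 4: 13 -> 26
Index 4 was NOT the min. New min = min(-18, 26). No rescan of other elements needed.
Needs rescan: no

Answer: no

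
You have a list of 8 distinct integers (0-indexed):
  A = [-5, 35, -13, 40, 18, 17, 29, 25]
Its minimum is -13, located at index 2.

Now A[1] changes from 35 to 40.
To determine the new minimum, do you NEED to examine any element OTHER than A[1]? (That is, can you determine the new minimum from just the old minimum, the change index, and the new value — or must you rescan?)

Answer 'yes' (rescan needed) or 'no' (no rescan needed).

Old min = -13 at index 2
Change at index 1: 35 -> 40
Index 1 was NOT the min. New min = min(-13, 40). No rescan of other elements needed.
Needs rescan: no

Answer: no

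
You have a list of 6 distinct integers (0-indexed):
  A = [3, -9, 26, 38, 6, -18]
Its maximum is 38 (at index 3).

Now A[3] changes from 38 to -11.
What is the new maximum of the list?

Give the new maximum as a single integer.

Old max = 38 (at index 3)
Change: A[3] 38 -> -11
Changed element WAS the max -> may need rescan.
  Max of remaining elements: 26
  New max = max(-11, 26) = 26

Answer: 26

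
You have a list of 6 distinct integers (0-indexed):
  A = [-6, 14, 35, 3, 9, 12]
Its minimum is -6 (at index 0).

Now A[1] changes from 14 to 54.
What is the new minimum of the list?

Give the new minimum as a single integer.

Old min = -6 (at index 0)
Change: A[1] 14 -> 54
Changed element was NOT the old min.
  New min = min(old_min, new_val) = min(-6, 54) = -6

Answer: -6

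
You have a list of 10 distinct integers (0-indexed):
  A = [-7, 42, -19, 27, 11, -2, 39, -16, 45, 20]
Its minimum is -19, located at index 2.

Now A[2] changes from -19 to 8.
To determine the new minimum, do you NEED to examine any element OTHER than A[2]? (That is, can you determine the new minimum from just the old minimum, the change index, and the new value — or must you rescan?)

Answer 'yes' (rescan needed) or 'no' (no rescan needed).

Answer: yes

Derivation:
Old min = -19 at index 2
Change at index 2: -19 -> 8
Index 2 WAS the min and new value 8 > old min -19. Must rescan other elements to find the new min.
Needs rescan: yes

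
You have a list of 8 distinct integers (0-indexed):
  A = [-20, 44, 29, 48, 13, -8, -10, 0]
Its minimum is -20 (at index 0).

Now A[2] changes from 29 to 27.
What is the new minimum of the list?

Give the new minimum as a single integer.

Answer: -20

Derivation:
Old min = -20 (at index 0)
Change: A[2] 29 -> 27
Changed element was NOT the old min.
  New min = min(old_min, new_val) = min(-20, 27) = -20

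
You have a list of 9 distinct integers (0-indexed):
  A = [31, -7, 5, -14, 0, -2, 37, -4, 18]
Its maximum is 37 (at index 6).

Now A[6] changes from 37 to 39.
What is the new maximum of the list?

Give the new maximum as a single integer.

Old max = 37 (at index 6)
Change: A[6] 37 -> 39
Changed element WAS the max -> may need rescan.
  Max of remaining elements: 31
  New max = max(39, 31) = 39

Answer: 39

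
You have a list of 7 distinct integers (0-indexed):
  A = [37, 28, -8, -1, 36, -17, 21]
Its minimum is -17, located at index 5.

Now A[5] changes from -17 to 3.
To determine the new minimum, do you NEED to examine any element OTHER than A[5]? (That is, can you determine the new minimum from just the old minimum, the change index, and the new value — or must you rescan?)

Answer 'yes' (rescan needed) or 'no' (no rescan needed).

Old min = -17 at index 5
Change at index 5: -17 -> 3
Index 5 WAS the min and new value 3 > old min -17. Must rescan other elements to find the new min.
Needs rescan: yes

Answer: yes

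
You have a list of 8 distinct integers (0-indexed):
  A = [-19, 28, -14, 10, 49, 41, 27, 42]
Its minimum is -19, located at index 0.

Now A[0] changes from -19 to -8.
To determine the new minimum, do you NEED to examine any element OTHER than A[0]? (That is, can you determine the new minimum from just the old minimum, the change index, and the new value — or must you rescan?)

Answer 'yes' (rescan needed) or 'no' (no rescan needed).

Answer: yes

Derivation:
Old min = -19 at index 0
Change at index 0: -19 -> -8
Index 0 WAS the min and new value -8 > old min -19. Must rescan other elements to find the new min.
Needs rescan: yes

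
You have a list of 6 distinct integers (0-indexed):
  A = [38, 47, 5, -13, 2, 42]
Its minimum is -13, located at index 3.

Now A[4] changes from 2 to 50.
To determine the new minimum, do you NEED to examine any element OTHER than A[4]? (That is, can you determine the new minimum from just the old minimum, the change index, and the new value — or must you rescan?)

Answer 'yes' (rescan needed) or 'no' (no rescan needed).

Old min = -13 at index 3
Change at index 4: 2 -> 50
Index 4 was NOT the min. New min = min(-13, 50). No rescan of other elements needed.
Needs rescan: no

Answer: no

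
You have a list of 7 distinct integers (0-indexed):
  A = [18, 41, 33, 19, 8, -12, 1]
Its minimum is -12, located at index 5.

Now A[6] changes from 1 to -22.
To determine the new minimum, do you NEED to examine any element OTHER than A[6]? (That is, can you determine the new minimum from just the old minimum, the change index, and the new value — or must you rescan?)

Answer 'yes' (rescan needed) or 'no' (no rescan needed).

Answer: no

Derivation:
Old min = -12 at index 5
Change at index 6: 1 -> -22
Index 6 was NOT the min. New min = min(-12, -22). No rescan of other elements needed.
Needs rescan: no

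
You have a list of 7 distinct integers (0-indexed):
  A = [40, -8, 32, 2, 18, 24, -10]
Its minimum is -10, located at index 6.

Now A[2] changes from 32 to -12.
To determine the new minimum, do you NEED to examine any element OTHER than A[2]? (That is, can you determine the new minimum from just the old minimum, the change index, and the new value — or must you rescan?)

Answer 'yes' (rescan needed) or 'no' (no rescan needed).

Old min = -10 at index 6
Change at index 2: 32 -> -12
Index 2 was NOT the min. New min = min(-10, -12). No rescan of other elements needed.
Needs rescan: no

Answer: no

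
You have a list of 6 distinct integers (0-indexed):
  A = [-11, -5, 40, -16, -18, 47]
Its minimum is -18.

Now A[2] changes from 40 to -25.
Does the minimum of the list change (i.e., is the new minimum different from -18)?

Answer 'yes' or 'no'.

Answer: yes

Derivation:
Old min = -18
Change: A[2] 40 -> -25
Changed element was NOT the min; min changes only if -25 < -18.
New min = -25; changed? yes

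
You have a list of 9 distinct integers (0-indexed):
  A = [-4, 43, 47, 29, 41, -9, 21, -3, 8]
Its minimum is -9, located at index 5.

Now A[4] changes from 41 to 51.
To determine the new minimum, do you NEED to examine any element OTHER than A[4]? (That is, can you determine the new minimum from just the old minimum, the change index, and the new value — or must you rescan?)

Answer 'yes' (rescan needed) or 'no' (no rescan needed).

Old min = -9 at index 5
Change at index 4: 41 -> 51
Index 4 was NOT the min. New min = min(-9, 51). No rescan of other elements needed.
Needs rescan: no

Answer: no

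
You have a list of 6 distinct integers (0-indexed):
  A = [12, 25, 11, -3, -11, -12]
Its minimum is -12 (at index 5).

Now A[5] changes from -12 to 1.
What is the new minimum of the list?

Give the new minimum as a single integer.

Answer: -11

Derivation:
Old min = -12 (at index 5)
Change: A[5] -12 -> 1
Changed element WAS the min. Need to check: is 1 still <= all others?
  Min of remaining elements: -11
  New min = min(1, -11) = -11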